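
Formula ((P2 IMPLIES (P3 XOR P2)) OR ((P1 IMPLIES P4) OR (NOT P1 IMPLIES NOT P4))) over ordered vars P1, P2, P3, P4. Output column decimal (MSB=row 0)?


Formula: ((P2 IMPLIES (P3 XOR P2)) OR ((P1 IMPLIES P4) OR (NOT P1 IMPLIES NOT P4))) over P1, P2, P3, P4 (16 rows)
Evaluate each row (bits = P1,P2,P3,P4, MSB first):
  row 0 [0000]: ((0 IMPLIES (0 XOR 0)) OR ((0 IMPLIES 0) OR (NOT 0 IMPLIES NOT 0))) -> 1
  row 1 [0001]: ((0 IMPLIES (0 XOR 0)) OR ((0 IMPLIES 1) OR (NOT 0 IMPLIES NOT 1))) -> 1
  row 2 [0010]: ((0 IMPLIES (1 XOR 0)) OR ((0 IMPLIES 0) OR (NOT 0 IMPLIES NOT 0))) -> 1
  row 3 [0011]: ((0 IMPLIES (1 XOR 0)) OR ((0 IMPLIES 1) OR (NOT 0 IMPLIES NOT 1))) -> 1
  row 4 [0100]: ((1 IMPLIES (0 XOR 1)) OR ((0 IMPLIES 0) OR (NOT 0 IMPLIES NOT 0))) -> 1
  row 5 [0101]: ((1 IMPLIES (0 XOR 1)) OR ((0 IMPLIES 1) OR (NOT 0 IMPLIES NOT 1))) -> 1
  row 6 [0110]: ((1 IMPLIES (1 XOR 1)) OR ((0 IMPLIES 0) OR (NOT 0 IMPLIES NOT 0))) -> 1
  row 7 [0111]: ((1 IMPLIES (1 XOR 1)) OR ((0 IMPLIES 1) OR (NOT 0 IMPLIES NOT 1))) -> 1
  row 8 [1000]: ((0 IMPLIES (0 XOR 0)) OR ((1 IMPLIES 0) OR (NOT 1 IMPLIES NOT 0))) -> 1
  row 9 [1001]: ((0 IMPLIES (0 XOR 0)) OR ((1 IMPLIES 1) OR (NOT 1 IMPLIES NOT 1))) -> 1
  row 10 [1010]: ((0 IMPLIES (1 XOR 0)) OR ((1 IMPLIES 0) OR (NOT 1 IMPLIES NOT 0))) -> 1
  row 11 [1011]: ((0 IMPLIES (1 XOR 0)) OR ((1 IMPLIES 1) OR (NOT 1 IMPLIES NOT 1))) -> 1
  row 12 [1100]: ((1 IMPLIES (0 XOR 1)) OR ((1 IMPLIES 0) OR (NOT 1 IMPLIES NOT 0))) -> 1
  row 13 [1101]: ((1 IMPLIES (0 XOR 1)) OR ((1 IMPLIES 1) OR (NOT 1 IMPLIES NOT 1))) -> 1
  row 14 [1110]: ((1 IMPLIES (1 XOR 1)) OR ((1 IMPLIES 0) OR (NOT 1 IMPLIES NOT 0))) -> 1
  row 15 [1111]: ((1 IMPLIES (1 XOR 1)) OR ((1 IMPLIES 1) OR (NOT 1 IMPLIES NOT 1))) -> 1
Full result column, 4 rows per line (P1,P2 fixed per line; P3,P4 runs 00..11 left to right):
  rows 0-3 [P1,P2=00]: 1111  = hex F
  rows 4-7 [P1,P2=01]: 1111  = hex F
  rows 8-11 [P1,P2=10]: 1111  = hex F
  rows 12-15 [P1,P2=11]: 1111  = hex F
Output column (row 0 .. row 15) = 1111111111111111
Output column grouped in 4s = 1111 1111 1111 1111 = 0xFFFF
Convert to decimal digit by digit (value = value*16 + digit):
  F -> 15
  15*16 + 15 (F) = 255
  255*16 + 15 (F) = 4095
  4095*16 + 15 (F) = 65535
Decimal = 65535

65535


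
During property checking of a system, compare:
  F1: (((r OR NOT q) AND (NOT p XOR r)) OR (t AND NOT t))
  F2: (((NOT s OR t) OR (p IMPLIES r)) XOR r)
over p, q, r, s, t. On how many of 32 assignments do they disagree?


F1 = (((r OR NOT q) AND (NOT p XOR r)) OR (t AND NOT t))
F2 = (((NOT s OR t) OR (p IMPLIES r)) XOR r)
Evaluate both on each of 32 rows (bits = p,q,r,s,t):
  row 0 [00000]: F1=1 F2=1 -> 0
  row 1 [00001]: F1=1 F2=1 -> 0
  row 2 [00010]: F1=1 F2=1 -> 0
  row 3 [00011]: F1=1 F2=1 -> 0
  row 4 [00100]: F1=0 F2=0 -> 0
  row 5 [00101]: F1=0 F2=0 -> 0
  row 6 [00110]: F1=0 F2=0 -> 0
  row 7 [00111]: F1=0 F2=0 -> 0
  row 8 [01000]: F1=0 F2=1 (differ) -> 1
  row 9 [01001]: F1=0 F2=1 (differ) -> 1
  row 10 [01010]: F1=0 F2=1 (differ) -> 1
  row 11 [01011]: F1=0 F2=1 (differ) -> 1
  row 12 [01100]: F1=0 F2=0 -> 0
  row 13 [01101]: F1=0 F2=0 -> 0
  row 14 [01110]: F1=0 F2=0 -> 0
  row 15 [01111]: F1=0 F2=0 -> 0
  row 16 [10000]: F1=0 F2=1 (differ) -> 1
  row 17 [10001]: F1=0 F2=1 (differ) -> 1
  row 18 [10010]: F1=0 F2=0 -> 0
  row 19 [10011]: F1=0 F2=1 (differ) -> 1
  row 20 [10100]: F1=1 F2=0 (differ) -> 1
  row 21 [10101]: F1=1 F2=0 (differ) -> 1
  row 22 [10110]: F1=1 F2=0 (differ) -> 1
  row 23 [10111]: F1=1 F2=0 (differ) -> 1
  row 24 [11000]: F1=0 F2=1 (differ) -> 1
  row 25 [11001]: F1=0 F2=1 (differ) -> 1
  row 26 [11010]: F1=0 F2=0 -> 0
  row 27 [11011]: F1=0 F2=1 (differ) -> 1
  row 28 [11100]: F1=1 F2=0 (differ) -> 1
  row 29 [11101]: F1=1 F2=0 (differ) -> 1
  row 30 [11110]: F1=1 F2=0 (differ) -> 1
  row 31 [11111]: F1=1 F2=0 (differ) -> 1
Full result column, 8 rows per line (p,q fixed per line; r,s,t runs 000..111 left to right):
  rows 0-7 [p,q=00]: 00000000  (ones: 0)
  rows 8-15 [p,q=01]: 11110000  (ones: 4)
  rows 16-23 [p,q=10]: 11011111  (ones: 7)
  rows 24-31 [p,q=11]: 11011111  (ones: 7)
Disagreements = 0+4+7+7 = 18

18


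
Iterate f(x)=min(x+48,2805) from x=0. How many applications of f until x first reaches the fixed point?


Step 1: x=0, cap=2805, increment=48
Step 2: x grows by 48 each step until capped at 2805; fixed point is x=2805
Step 3: iterations = ceil(2805/48) = 59

59


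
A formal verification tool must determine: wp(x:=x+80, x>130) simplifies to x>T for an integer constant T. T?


Formula: wp(x:=E, P) = P[E/x] (substitute E for x in postcondition)
Step 1: Postcondition: x>130
Step 2: Substitute x+80 for x: x+80>130
Step 3: Solve for x: x > 130-80 = 50

50


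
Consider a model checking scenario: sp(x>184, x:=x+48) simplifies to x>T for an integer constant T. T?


Formula: sp(P, x:=E) = exists old_x. (x = E[old_x/x]) AND P[old_x/x] (old_x is the value of x before the assignment; eliminate old_x by solving x = E[old_x/x] for old_x)
Step 1: Precondition P: x>184, i.e. old_x > 184
Step 2: Assignment gives x = old_x + 48, so old_x = x - 48
Step 3: Substitute into P: x - 48 > 184
Step 4: Simplify: x > 184+48 = 232

232


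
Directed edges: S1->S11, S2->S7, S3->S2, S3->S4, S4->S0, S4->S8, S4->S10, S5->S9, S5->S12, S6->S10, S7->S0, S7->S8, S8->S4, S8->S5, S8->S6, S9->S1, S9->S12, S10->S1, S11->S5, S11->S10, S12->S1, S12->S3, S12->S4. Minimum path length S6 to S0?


BFS layer-by-layer from S6:
  dist 0: {S6}
  dist 1: {S10}
  dist 2: {S1}
  dist 3: {S11}
  dist 4: {S5}
  dist 5: {S9, S12}
  dist 6: {S3, S4}
  dist 7: {S0, S2, S8}
  -> S0 reached at distance 7
Shortest path length = 7

7


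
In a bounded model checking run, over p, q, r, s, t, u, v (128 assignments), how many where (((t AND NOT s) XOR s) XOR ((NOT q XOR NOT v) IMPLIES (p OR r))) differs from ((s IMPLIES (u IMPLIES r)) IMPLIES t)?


F1 = (((t AND NOT s) XOR s) XOR ((NOT q XOR NOT v) IMPLIES (p OR r)))
F2 = ((s IMPLIES (u IMPLIES r)) IMPLIES t)
Evaluate both on each of 128 rows (bits = p,q,r,s,t,u,v):
  row 0 [0000000]: F1=1 F2=0 (differ) -> 1
  row 1 [0000001]: F1=0 F2=0 -> 0
  row 2 [0000010]: F1=1 F2=0 (differ) -> 1
  row 3 [0000011]: F1=0 F2=0 -> 0
  row 4 [0000100]: F1=0 F2=1 (differ) -> 1
  (every remaining row is evaluated the same way; all 128 results are listed next)
Full result column, 8 rows per line (p,q,r,s fixed per line; t,u,v runs 000..111 left to right):
  rows 0-7 [p,q,r,s=0000]: 10101010  (ones: 4)
  rows 8-15 [p,q,r,s=0001]: 01101010  (ones: 4)
  rows 16-23 [p,q,r,s=0010]: 11111111  (ones: 8)
  rows 24-31 [p,q,r,s=0011]: 00001111  (ones: 4)
  rows 32-39 [p,q,r,s=0100]: 01010101  (ones: 4)
  rows 40-47 [p,q,r,s=0101]: 10010101  (ones: 4)
  rows 48-55 [p,q,r,s=0110]: 11111111  (ones: 8)
  rows 56-63 [p,q,r,s=0111]: 00001111  (ones: 4)
  rows 64-71 [p,q,r,s=1000]: 11111111  (ones: 8)
  rows 72-79 [p,q,r,s=1001]: 00111111  (ones: 6)
  rows 80-87 [p,q,r,s=1010]: 11111111  (ones: 8)
  rows 88-95 [p,q,r,s=1011]: 00001111  (ones: 4)
  rows 96-103 [p,q,r,s=1100]: 11111111  (ones: 8)
  rows 104-111 [p,q,r,s=1101]: 00111111  (ones: 6)
  rows 112-119 [p,q,r,s=1110]: 11111111  (ones: 8)
  rows 120-127 [p,q,r,s=1111]: 00001111  (ones: 4)
Disagreements = 4+4+8+4+4+4+8+4+8+6+8+4+8+6+8+4 = 92

92


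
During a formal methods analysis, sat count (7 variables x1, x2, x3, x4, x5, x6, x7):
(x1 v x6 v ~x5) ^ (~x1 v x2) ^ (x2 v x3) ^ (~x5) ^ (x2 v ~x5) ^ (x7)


CNF with 6 clauses over 7 vars (128 assignments).
An assignment satisfies CNF iff every clause has >=1 true literal.
Check each row (bits = x1,x2,x3,x4,x5,x6,x7; clause T/F shown):
  row 0 [0000000]: clauses=TTFTTF -> 0
  row 1 [0000001]: clauses=TTFTTT -> 0
  row 2 [0000010]: clauses=TTFTTF -> 0
  row 3 [0000011]: clauses=TTFTTT -> 0
  row 4 [0000100]: clauses=FTFFFF -> 0
  (every remaining row is evaluated the same way; all 128 results are listed next)
Full result column, 8 rows per line (x1,x2,x3,x4 fixed per line; x5,x6,x7 runs 000..111 left to right):
  rows 0-7 [x1,x2,x3,x4=0000]: 00000000  (ones: 0)
  rows 8-15 [x1,x2,x3,x4=0001]: 00000000  (ones: 0)
  rows 16-23 [x1,x2,x3,x4=0010]: 01010000  (ones: 2)
  rows 24-31 [x1,x2,x3,x4=0011]: 01010000  (ones: 2)
  rows 32-39 [x1,x2,x3,x4=0100]: 01010000  (ones: 2)
  rows 40-47 [x1,x2,x3,x4=0101]: 01010000  (ones: 2)
  rows 48-55 [x1,x2,x3,x4=0110]: 01010000  (ones: 2)
  rows 56-63 [x1,x2,x3,x4=0111]: 01010000  (ones: 2)
  rows 64-71 [x1,x2,x3,x4=1000]: 00000000  (ones: 0)
  rows 72-79 [x1,x2,x3,x4=1001]: 00000000  (ones: 0)
  rows 80-87 [x1,x2,x3,x4=1010]: 00000000  (ones: 0)
  rows 88-95 [x1,x2,x3,x4=1011]: 00000000  (ones: 0)
  rows 96-103 [x1,x2,x3,x4=1100]: 01010000  (ones: 2)
  rows 104-111 [x1,x2,x3,x4=1101]: 01010000  (ones: 2)
  rows 112-119 [x1,x2,x3,x4=1110]: 01010000  (ones: 2)
  rows 120-127 [x1,x2,x3,x4=1111]: 01010000  (ones: 2)
Satisfying assignments = 0+0+2+2+2+2+2+2+0+0+0+0+2+2+2+2 = 20

20


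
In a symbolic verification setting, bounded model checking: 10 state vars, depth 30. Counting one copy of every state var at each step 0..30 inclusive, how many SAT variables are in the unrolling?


BMC unrolls to depth k, creating one copy of each state var for steps 0..k.
Step count = 30 + 1 = 31 (steps 0 through 30)
Vars per step = 10
Total = 10 * 31 = 310

310


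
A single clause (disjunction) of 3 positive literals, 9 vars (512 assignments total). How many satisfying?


Step 1: Total=2^9=512
Step 2: Unsat when all 3 false: 2^6=64
Step 3: Sat=512-64=448

448


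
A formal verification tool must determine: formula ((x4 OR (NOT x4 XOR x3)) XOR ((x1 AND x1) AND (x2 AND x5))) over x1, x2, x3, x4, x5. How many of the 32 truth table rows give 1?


Formula: ((x4 OR (NOT x4 XOR x3)) XOR ((x1 AND x1) AND (x2 AND x5))) over 5 vars (32 rows)
Evaluate each row (x1, x2, x3, x4, x5 as bits, MSB first):
  row 0 [00000]: ((0 OR (NOT 0 XOR 0)) XOR ((0 AND 0) AND (0 AND 0))) -> 1
  row 1 [00001]: ((0 OR (NOT 0 XOR 0)) XOR ((0 AND 0) AND (0 AND 1))) -> 1
  row 2 [00010]: ((1 OR (NOT 1 XOR 0)) XOR ((0 AND 0) AND (0 AND 0))) -> 1
  row 3 [00011]: ((1 OR (NOT 1 XOR 0)) XOR ((0 AND 0) AND (0 AND 1))) -> 1
  row 4 [00100]: ((0 OR (NOT 0 XOR 1)) XOR ((0 AND 0) AND (0 AND 0))) -> 0
  row 5 [00101]: ((0 OR (NOT 0 XOR 1)) XOR ((0 AND 0) AND (0 AND 1))) -> 0
  row 6 [00110]: ((1 OR (NOT 1 XOR 1)) XOR ((0 AND 0) AND (0 AND 0))) -> 1
  row 7 [00111]: ((1 OR (NOT 1 XOR 1)) XOR ((0 AND 0) AND (0 AND 1))) -> 1
  row 8 [01000]: ((0 OR (NOT 0 XOR 0)) XOR ((0 AND 0) AND (1 AND 0))) -> 1
  row 9 [01001]: ((0 OR (NOT 0 XOR 0)) XOR ((0 AND 0) AND (1 AND 1))) -> 1
  row 10 [01010]: ((1 OR (NOT 1 XOR 0)) XOR ((0 AND 0) AND (1 AND 0))) -> 1
  row 11 [01011]: ((1 OR (NOT 1 XOR 0)) XOR ((0 AND 0) AND (1 AND 1))) -> 1
  row 12 [01100]: ((0 OR (NOT 0 XOR 1)) XOR ((0 AND 0) AND (1 AND 0))) -> 0
  row 13 [01101]: ((0 OR (NOT 0 XOR 1)) XOR ((0 AND 0) AND (1 AND 1))) -> 0
  row 14 [01110]: ((1 OR (NOT 1 XOR 1)) XOR ((0 AND 0) AND (1 AND 0))) -> 1
  row 15 [01111]: ((1 OR (NOT 1 XOR 1)) XOR ((0 AND 0) AND (1 AND 1))) -> 1
  row 16 [10000]: ((0 OR (NOT 0 XOR 0)) XOR ((1 AND 1) AND (0 AND 0))) -> 1
  row 17 [10001]: ((0 OR (NOT 0 XOR 0)) XOR ((1 AND 1) AND (0 AND 1))) -> 1
  row 18 [10010]: ((1 OR (NOT 1 XOR 0)) XOR ((1 AND 1) AND (0 AND 0))) -> 1
  row 19 [10011]: ((1 OR (NOT 1 XOR 0)) XOR ((1 AND 1) AND (0 AND 1))) -> 1
  row 20 [10100]: ((0 OR (NOT 0 XOR 1)) XOR ((1 AND 1) AND (0 AND 0))) -> 0
  row 21 [10101]: ((0 OR (NOT 0 XOR 1)) XOR ((1 AND 1) AND (0 AND 1))) -> 0
  row 22 [10110]: ((1 OR (NOT 1 XOR 1)) XOR ((1 AND 1) AND (0 AND 0))) -> 1
  row 23 [10111]: ((1 OR (NOT 1 XOR 1)) XOR ((1 AND 1) AND (0 AND 1))) -> 1
  row 24 [11000]: ((0 OR (NOT 0 XOR 0)) XOR ((1 AND 1) AND (1 AND 0))) -> 1
  row 25 [11001]: ((0 OR (NOT 0 XOR 0)) XOR ((1 AND 1) AND (1 AND 1))) -> 0
  row 26 [11010]: ((1 OR (NOT 1 XOR 0)) XOR ((1 AND 1) AND (1 AND 0))) -> 1
  row 27 [11011]: ((1 OR (NOT 1 XOR 0)) XOR ((1 AND 1) AND (1 AND 1))) -> 0
  row 28 [11100]: ((0 OR (NOT 0 XOR 1)) XOR ((1 AND 1) AND (1 AND 0))) -> 0
  row 29 [11101]: ((0 OR (NOT 0 XOR 1)) XOR ((1 AND 1) AND (1 AND 1))) -> 1
  row 30 [11110]: ((1 OR (NOT 1 XOR 1)) XOR ((1 AND 1) AND (1 AND 0))) -> 1
  row 31 [11111]: ((1 OR (NOT 1 XOR 1)) XOR ((1 AND 1) AND (1 AND 1))) -> 0
Full result column, 8 rows per line (x1,x2 fixed per line; x3,x4,x5 runs 000..111 left to right):
  rows 0-7 [x1,x2=00]: 11110011  (ones: 6)
  rows 8-15 [x1,x2=01]: 11110011  (ones: 6)
  rows 16-23 [x1,x2=10]: 11110011  (ones: 6)
  rows 24-31 [x1,x2=11]: 10100110  (ones: 4)
Count of 1-rows = 6+6+6+4 = 22

22


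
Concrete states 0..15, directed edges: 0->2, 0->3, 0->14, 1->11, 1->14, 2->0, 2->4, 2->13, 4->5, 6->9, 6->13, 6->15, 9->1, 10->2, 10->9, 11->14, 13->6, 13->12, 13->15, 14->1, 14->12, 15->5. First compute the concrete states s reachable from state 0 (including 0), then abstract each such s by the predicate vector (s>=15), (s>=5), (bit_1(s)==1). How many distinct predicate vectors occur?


BFS from 0:
Concrete reachable: {0, 1, 2, 3, 4, 5, 6, 9, 11, 12, 13, 14, 15}
Abstract via predicates (s>=15), (s>=5), (bit_1(s)==1):
  (0,0,0) <- {0, 1, 4}
  (0,0,1) <- {2, 3}
  (0,1,0) <- {5, 9, 12, 13}
  (0,1,1) <- {6, 11, 14}
  (1,1,1) <- {15}
Distinct abstract states = 5

5


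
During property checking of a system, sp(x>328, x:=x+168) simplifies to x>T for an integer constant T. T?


Formula: sp(P, x:=E) = exists old_x. (x = E[old_x/x]) AND P[old_x/x] (old_x is the value of x before the assignment; eliminate old_x by solving x = E[old_x/x] for old_x)
Step 1: Precondition P: x>328, i.e. old_x > 328
Step 2: Assignment gives x = old_x + 168, so old_x = x - 168
Step 3: Substitute into P: x - 168 > 328
Step 4: Simplify: x > 328+168 = 496

496


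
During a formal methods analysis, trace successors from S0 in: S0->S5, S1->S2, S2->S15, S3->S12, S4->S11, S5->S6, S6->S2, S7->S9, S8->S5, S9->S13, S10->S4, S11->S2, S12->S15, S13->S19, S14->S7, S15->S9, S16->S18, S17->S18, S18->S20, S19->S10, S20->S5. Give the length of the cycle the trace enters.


Trace from S0 until a state repeats:
  S0 -> S5 -> S6 -> S2 -> S15 -> S9 -> S13 -> S19 -> S10 -> S4 -> S11 -> S2
S2 first seen at step 3, revisited at step 11.
Cycle length = 11 - 3 = 8

8


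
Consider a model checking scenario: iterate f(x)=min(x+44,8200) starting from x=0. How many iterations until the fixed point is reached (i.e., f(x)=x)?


Step 1: x=0, cap=8200, increment=44
Step 2: x grows by 44 each step until capped at 8200; fixed point is x=8200
Step 3: iterations = ceil(8200/44) = 187

187


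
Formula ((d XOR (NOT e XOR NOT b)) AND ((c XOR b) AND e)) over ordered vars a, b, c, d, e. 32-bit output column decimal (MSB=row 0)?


Formula: ((d XOR (NOT e XOR NOT b)) AND ((c XOR b) AND e)) over a, b, c, d, e (32 rows)
Evaluate each row (bits = a,b,c,d,e, MSB first):
  row 0 [00000]: ((0 XOR (NOT 0 XOR NOT 0)) AND ((0 XOR 0) AND 0)) -> 0
  row 1 [00001]: ((0 XOR (NOT 1 XOR NOT 0)) AND ((0 XOR 0) AND 1)) -> 0
  row 2 [00010]: ((1 XOR (NOT 0 XOR NOT 0)) AND ((0 XOR 0) AND 0)) -> 0
  row 3 [00011]: ((1 XOR (NOT 1 XOR NOT 0)) AND ((0 XOR 0) AND 1)) -> 0
  row 4 [00100]: ((0 XOR (NOT 0 XOR NOT 0)) AND ((1 XOR 0) AND 0)) -> 0
  row 5 [00101]: ((0 XOR (NOT 1 XOR NOT 0)) AND ((1 XOR 0) AND 1)) -> 1
  row 6 [00110]: ((1 XOR (NOT 0 XOR NOT 0)) AND ((1 XOR 0) AND 0)) -> 0
  row 7 [00111]: ((1 XOR (NOT 1 XOR NOT 0)) AND ((1 XOR 0) AND 1)) -> 0
  row 8 [01000]: ((0 XOR (NOT 0 XOR NOT 1)) AND ((0 XOR 1) AND 0)) -> 0
  row 9 [01001]: ((0 XOR (NOT 1 XOR NOT 1)) AND ((0 XOR 1) AND 1)) -> 0
  row 10 [01010]: ((1 XOR (NOT 0 XOR NOT 1)) AND ((0 XOR 1) AND 0)) -> 0
  row 11 [01011]: ((1 XOR (NOT 1 XOR NOT 1)) AND ((0 XOR 1) AND 1)) -> 1
  row 12 [01100]: ((0 XOR (NOT 0 XOR NOT 1)) AND ((1 XOR 1) AND 0)) -> 0
  row 13 [01101]: ((0 XOR (NOT 1 XOR NOT 1)) AND ((1 XOR 1) AND 1)) -> 0
  row 14 [01110]: ((1 XOR (NOT 0 XOR NOT 1)) AND ((1 XOR 1) AND 0)) -> 0
  row 15 [01111]: ((1 XOR (NOT 1 XOR NOT 1)) AND ((1 XOR 1) AND 1)) -> 0
  row 16 [10000]: ((0 XOR (NOT 0 XOR NOT 0)) AND ((0 XOR 0) AND 0)) -> 0
  row 17 [10001]: ((0 XOR (NOT 1 XOR NOT 0)) AND ((0 XOR 0) AND 1)) -> 0
  row 18 [10010]: ((1 XOR (NOT 0 XOR NOT 0)) AND ((0 XOR 0) AND 0)) -> 0
  row 19 [10011]: ((1 XOR (NOT 1 XOR NOT 0)) AND ((0 XOR 0) AND 1)) -> 0
  row 20 [10100]: ((0 XOR (NOT 0 XOR NOT 0)) AND ((1 XOR 0) AND 0)) -> 0
  row 21 [10101]: ((0 XOR (NOT 1 XOR NOT 0)) AND ((1 XOR 0) AND 1)) -> 1
  row 22 [10110]: ((1 XOR (NOT 0 XOR NOT 0)) AND ((1 XOR 0) AND 0)) -> 0
  row 23 [10111]: ((1 XOR (NOT 1 XOR NOT 0)) AND ((1 XOR 0) AND 1)) -> 0
  row 24 [11000]: ((0 XOR (NOT 0 XOR NOT 1)) AND ((0 XOR 1) AND 0)) -> 0
  row 25 [11001]: ((0 XOR (NOT 1 XOR NOT 1)) AND ((0 XOR 1) AND 1)) -> 0
  row 26 [11010]: ((1 XOR (NOT 0 XOR NOT 1)) AND ((0 XOR 1) AND 0)) -> 0
  row 27 [11011]: ((1 XOR (NOT 1 XOR NOT 1)) AND ((0 XOR 1) AND 1)) -> 1
  row 28 [11100]: ((0 XOR (NOT 0 XOR NOT 1)) AND ((1 XOR 1) AND 0)) -> 0
  row 29 [11101]: ((0 XOR (NOT 1 XOR NOT 1)) AND ((1 XOR 1) AND 1)) -> 0
  row 30 [11110]: ((1 XOR (NOT 0 XOR NOT 1)) AND ((1 XOR 1) AND 0)) -> 0
  row 31 [11111]: ((1 XOR (NOT 1 XOR NOT 1)) AND ((1 XOR 1) AND 1)) -> 0
Full result column, 4 rows per line (a,b,c fixed per line; d,e runs 00..11 left to right):
  rows 0-3 [a,b,c=000]: 0000  = hex 0
  rows 4-7 [a,b,c=001]: 0100  = hex 4
  rows 8-11 [a,b,c=010]: 0001  = hex 1
  rows 12-15 [a,b,c=011]: 0000  = hex 0
  rows 16-19 [a,b,c=100]: 0000  = hex 0
  rows 20-23 [a,b,c=101]: 0100  = hex 4
  rows 24-27 [a,b,c=110]: 0001  = hex 1
  rows 28-31 [a,b,c=111]: 0000  = hex 0
Output column (row 0 .. row 31) = 00000100000100000000010000010000
Output column grouped in 4s = 0000 0100 0001 0000 0000 0100 0001 0000 = 0x04100410
Convert to decimal digit by digit (value = value*16 + digit):
  0 -> 0
  0*16 + 4 = 4
  4*16 + 1 = 65
  65*16 + 0 = 1040
  1040*16 + 0 = 16640
  16640*16 + 4 = 266244
  266244*16 + 1 = 4259905
  4259905*16 + 0 = 68158480
Decimal = 68158480

68158480


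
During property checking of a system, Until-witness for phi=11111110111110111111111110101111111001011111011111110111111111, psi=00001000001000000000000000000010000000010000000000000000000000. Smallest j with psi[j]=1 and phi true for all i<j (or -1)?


(phi U psi) at 0: need smallest j with psi[j]=1 and phi[i]=1 for all i in [0,j).
Scan from step 0:
  step 0: phi=1, psi=0 -> continue
  step 1: phi=1, psi=0 -> continue
  step 2: phi=1, psi=0 -> continue
  step 3: phi=1, psi=0 -> continue
  step 4: psi=1 and phi held for [0,4) -> witness found
Witness step = 4

4


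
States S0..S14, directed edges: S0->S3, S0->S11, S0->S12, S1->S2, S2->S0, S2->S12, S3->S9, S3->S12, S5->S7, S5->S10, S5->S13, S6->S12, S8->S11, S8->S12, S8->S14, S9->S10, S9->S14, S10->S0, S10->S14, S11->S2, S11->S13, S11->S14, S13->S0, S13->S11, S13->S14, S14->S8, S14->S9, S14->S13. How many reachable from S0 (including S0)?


BFS from S0:
  layer 0: {S0}
  layer 1: {S3, S11, S12}
  layer 2: {S2, S9, S13, S14}
  layer 3: {S8, S10}
Reachable set: {S0, S2, S3, S8, S9, S10, S11, S12, S13, S14}
Count = 10

10


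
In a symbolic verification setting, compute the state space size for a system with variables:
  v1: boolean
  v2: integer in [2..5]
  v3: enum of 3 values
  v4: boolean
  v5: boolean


State space = product of domain sizes of all variables.
Domain sizes:
  v1 (boolean): 2
  v2 (integer in [2..5]): 4
  v3 (enum of 3 values): 3
  v4 (boolean): 2
  v5 (boolean): 2
Product = 2 * 4 * 3 * 2 * 2 = 96

96


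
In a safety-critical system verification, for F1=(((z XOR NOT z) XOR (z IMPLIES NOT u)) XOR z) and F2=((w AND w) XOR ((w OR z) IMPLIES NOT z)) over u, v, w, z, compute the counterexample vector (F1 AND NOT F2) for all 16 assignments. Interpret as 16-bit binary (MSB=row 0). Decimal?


F1 = (((z XOR NOT z) XOR (z IMPLIES NOT u)) XOR z)
F2 = ((w AND w) XOR ((w OR z) IMPLIES NOT z))
Counterexample to F1=>F2 is where F1=1 and F2=0.
Evaluate each row (bits = u,v,w,z, MSB first):
  row 0 [0000]: F1=0 F2=1 -> F1&~F2 -> 0
  row 1 [0001]: F1=1 F2=0 -> F1&~F2 -> 1
  row 2 [0010]: F1=0 F2=0 -> F1&~F2 -> 0
  row 3 [0011]: F1=1 F2=1 -> F1&~F2 -> 0
  row 4 [0100]: F1=0 F2=1 -> F1&~F2 -> 0
  row 5 [0101]: F1=1 F2=0 -> F1&~F2 -> 1
  row 6 [0110]: F1=0 F2=0 -> F1&~F2 -> 0
  row 7 [0111]: F1=1 F2=1 -> F1&~F2 -> 0
  row 8 [1000]: F1=0 F2=1 -> F1&~F2 -> 0
  row 9 [1001]: F1=0 F2=0 -> F1&~F2 -> 0
  row 10 [1010]: F1=0 F2=0 -> F1&~F2 -> 0
  row 11 [1011]: F1=0 F2=1 -> F1&~F2 -> 0
  row 12 [1100]: F1=0 F2=1 -> F1&~F2 -> 0
  row 13 [1101]: F1=0 F2=0 -> F1&~F2 -> 0
  row 14 [1110]: F1=0 F2=0 -> F1&~F2 -> 0
  row 15 [1111]: F1=0 F2=1 -> F1&~F2 -> 0
Full result column, 4 rows per line (u,v fixed per line; w,z runs 00..11 left to right):
  rows 0-3 [u,v=00]: 0100  = hex 4
  rows 4-7 [u,v=01]: 0100  = hex 4
  rows 8-11 [u,v=10]: 0000  = hex 0
  rows 12-15 [u,v=11]: 0000  = hex 0
Counterexample vector (row 0 .. row 15) = 0100010000000000
Output column grouped in 4s = 0100 0100 0000 0000 = 0x4400
Convert to decimal digit by digit (value = value*16 + digit):
  4 -> 4
  4*16 + 4 = 68
  68*16 + 0 = 1088
  1088*16 + 0 = 17408
Decimal = 17408

17408


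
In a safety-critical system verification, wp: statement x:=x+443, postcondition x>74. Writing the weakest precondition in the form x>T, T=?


Formula: wp(x:=E, P) = P[E/x] (substitute E for x in postcondition)
Step 1: Postcondition: x>74
Step 2: Substitute x+443 for x: x+443>74
Step 3: Solve for x: x > 74-443 = -369

-369


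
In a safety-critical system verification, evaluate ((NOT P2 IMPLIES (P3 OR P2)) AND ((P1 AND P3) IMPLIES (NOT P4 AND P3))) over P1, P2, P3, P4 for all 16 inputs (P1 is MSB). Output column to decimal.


Formula: ((NOT P2 IMPLIES (P3 OR P2)) AND ((P1 AND P3) IMPLIES (NOT P4 AND P3))) over P1, P2, P3, P4 (16 rows)
Evaluate each row (bits = P1,P2,P3,P4, MSB first):
  row 0 [0000]: ((NOT 0 IMPLIES (0 OR 0)) AND ((0 AND 0) IMPLIES (NOT 0 AND 0))) -> 0
  row 1 [0001]: ((NOT 0 IMPLIES (0 OR 0)) AND ((0 AND 0) IMPLIES (NOT 1 AND 0))) -> 0
  row 2 [0010]: ((NOT 0 IMPLIES (1 OR 0)) AND ((0 AND 1) IMPLIES (NOT 0 AND 1))) -> 1
  row 3 [0011]: ((NOT 0 IMPLIES (1 OR 0)) AND ((0 AND 1) IMPLIES (NOT 1 AND 1))) -> 1
  row 4 [0100]: ((NOT 1 IMPLIES (0 OR 1)) AND ((0 AND 0) IMPLIES (NOT 0 AND 0))) -> 1
  row 5 [0101]: ((NOT 1 IMPLIES (0 OR 1)) AND ((0 AND 0) IMPLIES (NOT 1 AND 0))) -> 1
  row 6 [0110]: ((NOT 1 IMPLIES (1 OR 1)) AND ((0 AND 1) IMPLIES (NOT 0 AND 1))) -> 1
  row 7 [0111]: ((NOT 1 IMPLIES (1 OR 1)) AND ((0 AND 1) IMPLIES (NOT 1 AND 1))) -> 1
  row 8 [1000]: ((NOT 0 IMPLIES (0 OR 0)) AND ((1 AND 0) IMPLIES (NOT 0 AND 0))) -> 0
  row 9 [1001]: ((NOT 0 IMPLIES (0 OR 0)) AND ((1 AND 0) IMPLIES (NOT 1 AND 0))) -> 0
  row 10 [1010]: ((NOT 0 IMPLIES (1 OR 0)) AND ((1 AND 1) IMPLIES (NOT 0 AND 1))) -> 1
  row 11 [1011]: ((NOT 0 IMPLIES (1 OR 0)) AND ((1 AND 1) IMPLIES (NOT 1 AND 1))) -> 0
  row 12 [1100]: ((NOT 1 IMPLIES (0 OR 1)) AND ((1 AND 0) IMPLIES (NOT 0 AND 0))) -> 1
  row 13 [1101]: ((NOT 1 IMPLIES (0 OR 1)) AND ((1 AND 0) IMPLIES (NOT 1 AND 0))) -> 1
  row 14 [1110]: ((NOT 1 IMPLIES (1 OR 1)) AND ((1 AND 1) IMPLIES (NOT 0 AND 1))) -> 1
  row 15 [1111]: ((NOT 1 IMPLIES (1 OR 1)) AND ((1 AND 1) IMPLIES (NOT 1 AND 1))) -> 0
Full result column, 4 rows per line (P1,P2 fixed per line; P3,P4 runs 00..11 left to right):
  rows 0-3 [P1,P2=00]: 0011  = hex 3
  rows 4-7 [P1,P2=01]: 1111  = hex F
  rows 8-11 [P1,P2=10]: 0010  = hex 2
  rows 12-15 [P1,P2=11]: 1110  = hex E
Output column (row 0 .. row 15) = 0011111100101110
Output column grouped in 4s = 0011 1111 0010 1110 = 0x3F2E
Convert to decimal digit by digit (value = value*16 + digit):
  3 -> 3
  3*16 + 15 (F) = 63
  63*16 + 2 = 1010
  1010*16 + 14 (E) = 16174
Decimal = 16174

16174


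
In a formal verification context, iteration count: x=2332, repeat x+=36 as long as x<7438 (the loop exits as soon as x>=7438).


Step 1: x goes from 2332 toward 7438 by 36; the body runs while x<7438, so iterations = ceil((bound-start)/step)
Step 2: Distance=5106
Step 3: ceil(5106/36)=142

142


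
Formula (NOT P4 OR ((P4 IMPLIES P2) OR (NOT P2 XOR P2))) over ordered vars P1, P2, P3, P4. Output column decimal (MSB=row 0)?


Formula: (NOT P4 OR ((P4 IMPLIES P2) OR (NOT P2 XOR P2))) over P1, P2, P3, P4 (16 rows)
Evaluate each row (bits = P1,P2,P3,P4, MSB first):
  row 0 [0000]: (NOT 0 OR ((0 IMPLIES 0) OR (NOT 0 XOR 0))) -> 1
  row 1 [0001]: (NOT 1 OR ((1 IMPLIES 0) OR (NOT 0 XOR 0))) -> 1
  row 2 [0010]: (NOT 0 OR ((0 IMPLIES 0) OR (NOT 0 XOR 0))) -> 1
  row 3 [0011]: (NOT 1 OR ((1 IMPLIES 0) OR (NOT 0 XOR 0))) -> 1
  row 4 [0100]: (NOT 0 OR ((0 IMPLIES 1) OR (NOT 1 XOR 1))) -> 1
  row 5 [0101]: (NOT 1 OR ((1 IMPLIES 1) OR (NOT 1 XOR 1))) -> 1
  row 6 [0110]: (NOT 0 OR ((0 IMPLIES 1) OR (NOT 1 XOR 1))) -> 1
  row 7 [0111]: (NOT 1 OR ((1 IMPLIES 1) OR (NOT 1 XOR 1))) -> 1
  row 8 [1000]: (NOT 0 OR ((0 IMPLIES 0) OR (NOT 0 XOR 0))) -> 1
  row 9 [1001]: (NOT 1 OR ((1 IMPLIES 0) OR (NOT 0 XOR 0))) -> 1
  row 10 [1010]: (NOT 0 OR ((0 IMPLIES 0) OR (NOT 0 XOR 0))) -> 1
  row 11 [1011]: (NOT 1 OR ((1 IMPLIES 0) OR (NOT 0 XOR 0))) -> 1
  row 12 [1100]: (NOT 0 OR ((0 IMPLIES 1) OR (NOT 1 XOR 1))) -> 1
  row 13 [1101]: (NOT 1 OR ((1 IMPLIES 1) OR (NOT 1 XOR 1))) -> 1
  row 14 [1110]: (NOT 0 OR ((0 IMPLIES 1) OR (NOT 1 XOR 1))) -> 1
  row 15 [1111]: (NOT 1 OR ((1 IMPLIES 1) OR (NOT 1 XOR 1))) -> 1
Full result column, 4 rows per line (P1,P2 fixed per line; P3,P4 runs 00..11 left to right):
  rows 0-3 [P1,P2=00]: 1111  = hex F
  rows 4-7 [P1,P2=01]: 1111  = hex F
  rows 8-11 [P1,P2=10]: 1111  = hex F
  rows 12-15 [P1,P2=11]: 1111  = hex F
Output column (row 0 .. row 15) = 1111111111111111
Output column grouped in 4s = 1111 1111 1111 1111 = 0xFFFF
Convert to decimal digit by digit (value = value*16 + digit):
  F -> 15
  15*16 + 15 (F) = 255
  255*16 + 15 (F) = 4095
  4095*16 + 15 (F) = 65535
Decimal = 65535

65535


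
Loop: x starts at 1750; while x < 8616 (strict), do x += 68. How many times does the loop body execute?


Step 1: x goes from 1750 toward 8616 by 68; the body runs while x<8616, so iterations = ceil((bound-start)/step)
Step 2: Distance=6866
Step 3: ceil(6866/68)=101

101


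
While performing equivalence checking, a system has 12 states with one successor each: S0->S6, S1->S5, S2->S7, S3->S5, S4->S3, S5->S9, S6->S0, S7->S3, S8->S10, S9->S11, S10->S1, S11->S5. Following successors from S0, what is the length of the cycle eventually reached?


Trace from S0 until a state repeats:
  S0 -> S6 -> S0
S0 first seen at step 0, revisited at step 2.
Cycle length = 2 - 0 = 2

2


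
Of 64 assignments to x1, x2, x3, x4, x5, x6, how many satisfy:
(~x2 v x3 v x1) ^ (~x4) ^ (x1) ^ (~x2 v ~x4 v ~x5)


CNF with 4 clauses over 6 vars (64 assignments).
An assignment satisfies CNF iff every clause has >=1 true literal.
Check each row (bits = x1,x2,x3,x4,x5,x6; clause T/F shown):
  row 0 [000000]: clauses=TTFT -> 0
  row 1 [000001]: clauses=TTFT -> 0
  row 2 [000010]: clauses=TTFT -> 0
  row 3 [000011]: clauses=TTFT -> 0
  row 4 [000100]: clauses=TFFT -> 0
  (every remaining row is evaluated the same way; all 64 results are listed next)
Full result column, 8 rows per line (x1,x2,x3 fixed per line; x4,x5,x6 runs 000..111 left to right):
  rows 0-7 [x1,x2,x3=000]: 00000000  (ones: 0)
  rows 8-15 [x1,x2,x3=001]: 00000000  (ones: 0)
  rows 16-23 [x1,x2,x3=010]: 00000000  (ones: 0)
  rows 24-31 [x1,x2,x3=011]: 00000000  (ones: 0)
  rows 32-39 [x1,x2,x3=100]: 11110000  (ones: 4)
  rows 40-47 [x1,x2,x3=101]: 11110000  (ones: 4)
  rows 48-55 [x1,x2,x3=110]: 11110000  (ones: 4)
  rows 56-63 [x1,x2,x3=111]: 11110000  (ones: 4)
Satisfying assignments = 0+0+0+0+4+4+4+4 = 16

16


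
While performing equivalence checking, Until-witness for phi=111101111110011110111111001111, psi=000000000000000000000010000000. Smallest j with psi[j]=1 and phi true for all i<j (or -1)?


(phi U psi) at 0: need smallest j with psi[j]=1 and phi[i]=1 for all i in [0,j).
Scan from step 0:
  step 0: phi=1, psi=0 -> continue
  step 1: phi=1, psi=0 -> continue
  step 2: phi=1, psi=0 -> continue
  step 3: phi=1, psi=0 -> continue
  step 4: phi=0 -> phi-prefix broken from here
  step 22: psi=1 but phi already failed -> not a witness
  end of trace: no witness -> -1
Witness step = -1

-1


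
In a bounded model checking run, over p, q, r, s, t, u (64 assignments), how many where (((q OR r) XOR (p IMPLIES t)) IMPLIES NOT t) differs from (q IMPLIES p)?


F1 = (((q OR r) XOR (p IMPLIES t)) IMPLIES NOT t)
F2 = (q IMPLIES p)
Evaluate both on each of 64 rows (bits = p,q,r,s,t,u):
  row 0 [000000]: F1=1 F2=1 -> 0
  row 1 [000001]: F1=1 F2=1 -> 0
  row 2 [000010]: F1=0 F2=1 (differ) -> 1
  row 3 [000011]: F1=0 F2=1 (differ) -> 1
  row 4 [000100]: F1=1 F2=1 -> 0
  (every remaining row is evaluated the same way; all 64 results are listed next)
Full result column, 8 rows per line (p,q,r fixed per line; s,t,u runs 000..111 left to right):
  rows 0-7 [p,q,r=000]: 00110011  (ones: 4)
  rows 8-15 [p,q,r=001]: 00000000  (ones: 0)
  rows 16-23 [p,q,r=010]: 11111111  (ones: 8)
  rows 24-31 [p,q,r=011]: 11111111  (ones: 8)
  rows 32-39 [p,q,r=100]: 00110011  (ones: 4)
  rows 40-47 [p,q,r=101]: 00000000  (ones: 0)
  rows 48-55 [p,q,r=110]: 00000000  (ones: 0)
  rows 56-63 [p,q,r=111]: 00000000  (ones: 0)
Disagreements = 4+0+8+8+4+0+0+0 = 24

24


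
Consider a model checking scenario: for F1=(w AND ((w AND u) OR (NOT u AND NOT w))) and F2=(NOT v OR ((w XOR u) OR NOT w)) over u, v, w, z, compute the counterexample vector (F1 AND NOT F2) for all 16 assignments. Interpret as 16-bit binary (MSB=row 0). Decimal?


F1 = (w AND ((w AND u) OR (NOT u AND NOT w)))
F2 = (NOT v OR ((w XOR u) OR NOT w))
Counterexample to F1=>F2 is where F1=1 and F2=0.
Evaluate each row (bits = u,v,w,z, MSB first):
  row 0 [0000]: F1=0 F2=1 -> F1&~F2 -> 0
  row 1 [0001]: F1=0 F2=1 -> F1&~F2 -> 0
  row 2 [0010]: F1=0 F2=1 -> F1&~F2 -> 0
  row 3 [0011]: F1=0 F2=1 -> F1&~F2 -> 0
  row 4 [0100]: F1=0 F2=1 -> F1&~F2 -> 0
  row 5 [0101]: F1=0 F2=1 -> F1&~F2 -> 0
  row 6 [0110]: F1=0 F2=1 -> F1&~F2 -> 0
  row 7 [0111]: F1=0 F2=1 -> F1&~F2 -> 0
  row 8 [1000]: F1=0 F2=1 -> F1&~F2 -> 0
  row 9 [1001]: F1=0 F2=1 -> F1&~F2 -> 0
  row 10 [1010]: F1=1 F2=1 -> F1&~F2 -> 0
  row 11 [1011]: F1=1 F2=1 -> F1&~F2 -> 0
  row 12 [1100]: F1=0 F2=1 -> F1&~F2 -> 0
  row 13 [1101]: F1=0 F2=1 -> F1&~F2 -> 0
  row 14 [1110]: F1=1 F2=0 -> F1&~F2 -> 1
  row 15 [1111]: F1=1 F2=0 -> F1&~F2 -> 1
Full result column, 4 rows per line (u,v fixed per line; w,z runs 00..11 left to right):
  rows 0-3 [u,v=00]: 0000  = hex 0
  rows 4-7 [u,v=01]: 0000  = hex 0
  rows 8-11 [u,v=10]: 0000  = hex 0
  rows 12-15 [u,v=11]: 0011  = hex 3
Counterexample vector (row 0 .. row 15) = 0000000000000011
Output column grouped in 4s = 0000 0000 0000 0011 = 0x0003
Convert to decimal digit by digit (value = value*16 + digit):
  0 -> 0
  0*16 + 0 = 0
  0*16 + 0 = 0
  0*16 + 3 = 3
Decimal = 3

3


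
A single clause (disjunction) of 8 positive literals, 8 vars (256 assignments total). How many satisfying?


Step 1: Total=2^8=256
Step 2: Unsat when all 8 false: 2^0=1
Step 3: Sat=256-1=255

255


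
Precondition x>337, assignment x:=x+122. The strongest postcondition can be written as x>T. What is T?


Formula: sp(P, x:=E) = exists old_x. (x = E[old_x/x]) AND P[old_x/x] (old_x is the value of x before the assignment; eliminate old_x by solving x = E[old_x/x] for old_x)
Step 1: Precondition P: x>337, i.e. old_x > 337
Step 2: Assignment gives x = old_x + 122, so old_x = x - 122
Step 3: Substitute into P: x - 122 > 337
Step 4: Simplify: x > 337+122 = 459

459


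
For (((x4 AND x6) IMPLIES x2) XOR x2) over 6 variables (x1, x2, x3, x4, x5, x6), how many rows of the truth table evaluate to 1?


Formula: (((x4 AND x6) IMPLIES x2) XOR x2) over 6 vars (64 rows)
Evaluate each row (x1, x2, x3, x4, x5, x6 as bits, MSB first):
  row 0 [000000]: (((0 AND 0) IMPLIES 0) XOR 0) -> 1
  row 1 [000001]: (((0 AND 1) IMPLIES 0) XOR 0) -> 1
  row 2 [000010]: (((0 AND 0) IMPLIES 0) XOR 0) -> 1
  row 3 [000011]: (((0 AND 1) IMPLIES 0) XOR 0) -> 1
  row 4 [000100]: (((1 AND 0) IMPLIES 0) XOR 0) -> 1
  (every remaining row is evaluated the same way; all 64 results are listed next)
Full result column, 8 rows per line (x1,x2,x3 fixed per line; x4,x5,x6 runs 000..111 left to right):
  rows 0-7 [x1,x2,x3=000]: 11111010  (ones: 6)
  rows 8-15 [x1,x2,x3=001]: 11111010  (ones: 6)
  rows 16-23 [x1,x2,x3=010]: 00000000  (ones: 0)
  rows 24-31 [x1,x2,x3=011]: 00000000  (ones: 0)
  rows 32-39 [x1,x2,x3=100]: 11111010  (ones: 6)
  rows 40-47 [x1,x2,x3=101]: 11111010  (ones: 6)
  rows 48-55 [x1,x2,x3=110]: 00000000  (ones: 0)
  rows 56-63 [x1,x2,x3=111]: 00000000  (ones: 0)
Count of 1-rows = 6+6+0+0+6+6+0+0 = 24

24


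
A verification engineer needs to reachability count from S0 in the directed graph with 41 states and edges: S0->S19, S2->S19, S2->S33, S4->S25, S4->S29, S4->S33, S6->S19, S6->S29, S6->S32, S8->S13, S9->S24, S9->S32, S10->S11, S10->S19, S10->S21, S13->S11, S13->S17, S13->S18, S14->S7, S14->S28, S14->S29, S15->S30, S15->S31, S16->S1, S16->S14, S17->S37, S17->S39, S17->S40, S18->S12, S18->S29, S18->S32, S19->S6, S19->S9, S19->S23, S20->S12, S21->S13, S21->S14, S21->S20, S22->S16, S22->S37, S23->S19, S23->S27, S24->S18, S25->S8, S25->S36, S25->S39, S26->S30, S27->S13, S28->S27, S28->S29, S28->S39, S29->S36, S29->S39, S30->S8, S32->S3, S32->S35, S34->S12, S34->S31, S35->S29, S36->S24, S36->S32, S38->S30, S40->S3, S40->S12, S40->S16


BFS from S0:
  layer 0: {S0}
  layer 1: {S19}
  layer 2: {S6, S9, S23}
  layer 3: {S24, S27, S29, S32}
  layer 4: {S3, S13, S18, S35, S36, S39}
  layer 5: {S11, S12, S17}
  layer 6: {S37, S40}
  layer 7: {S16}
  layer 8: {S1, S14}
  layer 9: {S7, S28}
Reachable set: {S0, S1, S3, S6, S7, S9, S11, S12, S13, S14, S16, S17, S18, S19, S23, S24, S27, S28, S29, S32, S35, S36, S37, S39, S40}
Count = 25

25


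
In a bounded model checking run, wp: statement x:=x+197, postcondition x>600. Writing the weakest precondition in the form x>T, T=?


Formula: wp(x:=E, P) = P[E/x] (substitute E for x in postcondition)
Step 1: Postcondition: x>600
Step 2: Substitute x+197 for x: x+197>600
Step 3: Solve for x: x > 600-197 = 403

403


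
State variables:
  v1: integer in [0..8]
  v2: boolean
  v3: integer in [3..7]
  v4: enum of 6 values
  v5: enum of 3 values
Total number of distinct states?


State space = product of domain sizes of all variables.
Domain sizes:
  v1 (integer in [0..8]): 9
  v2 (boolean): 2
  v3 (integer in [3..7]): 5
  v4 (enum of 6 values): 6
  v5 (enum of 3 values): 3
Product = 9 * 2 * 5 * 6 * 3 = 1620

1620


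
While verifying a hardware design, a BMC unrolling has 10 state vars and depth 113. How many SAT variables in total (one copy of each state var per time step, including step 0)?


BMC unrolls to depth k, creating one copy of each state var for steps 0..k.
Step count = 113 + 1 = 114 (steps 0 through 113)
Vars per step = 10
Total = 10 * 114 = 1140

1140


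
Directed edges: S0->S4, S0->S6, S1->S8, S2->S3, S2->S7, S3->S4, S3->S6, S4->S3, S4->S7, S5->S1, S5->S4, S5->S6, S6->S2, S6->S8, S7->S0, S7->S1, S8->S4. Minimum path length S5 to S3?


BFS layer-by-layer from S5:
  dist 0: {S5}
  dist 1: {S1, S4, S6}
  dist 2: {S2, S3, S7, S8}
  -> S3 reached at distance 2
Shortest path length = 2

2


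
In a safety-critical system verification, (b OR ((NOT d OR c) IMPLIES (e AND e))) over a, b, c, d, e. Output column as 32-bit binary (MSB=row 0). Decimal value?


Formula: (b OR ((NOT d OR c) IMPLIES (e AND e))) over a, b, c, d, e (32 rows)
Evaluate each row (bits = a,b,c,d,e, MSB first):
  row 0 [00000]: (0 OR ((NOT 0 OR 0) IMPLIES (0 AND 0))) -> 0
  row 1 [00001]: (0 OR ((NOT 0 OR 0) IMPLIES (1 AND 1))) -> 1
  row 2 [00010]: (0 OR ((NOT 1 OR 0) IMPLIES (0 AND 0))) -> 1
  row 3 [00011]: (0 OR ((NOT 1 OR 0) IMPLIES (1 AND 1))) -> 1
  row 4 [00100]: (0 OR ((NOT 0 OR 1) IMPLIES (0 AND 0))) -> 0
  row 5 [00101]: (0 OR ((NOT 0 OR 1) IMPLIES (1 AND 1))) -> 1
  row 6 [00110]: (0 OR ((NOT 1 OR 1) IMPLIES (0 AND 0))) -> 0
  row 7 [00111]: (0 OR ((NOT 1 OR 1) IMPLIES (1 AND 1))) -> 1
  row 8 [01000]: (1 OR ((NOT 0 OR 0) IMPLIES (0 AND 0))) -> 1
  row 9 [01001]: (1 OR ((NOT 0 OR 0) IMPLIES (1 AND 1))) -> 1
  row 10 [01010]: (1 OR ((NOT 1 OR 0) IMPLIES (0 AND 0))) -> 1
  row 11 [01011]: (1 OR ((NOT 1 OR 0) IMPLIES (1 AND 1))) -> 1
  row 12 [01100]: (1 OR ((NOT 0 OR 1) IMPLIES (0 AND 0))) -> 1
  row 13 [01101]: (1 OR ((NOT 0 OR 1) IMPLIES (1 AND 1))) -> 1
  row 14 [01110]: (1 OR ((NOT 1 OR 1) IMPLIES (0 AND 0))) -> 1
  row 15 [01111]: (1 OR ((NOT 1 OR 1) IMPLIES (1 AND 1))) -> 1
  row 16 [10000]: (0 OR ((NOT 0 OR 0) IMPLIES (0 AND 0))) -> 0
  row 17 [10001]: (0 OR ((NOT 0 OR 0) IMPLIES (1 AND 1))) -> 1
  row 18 [10010]: (0 OR ((NOT 1 OR 0) IMPLIES (0 AND 0))) -> 1
  row 19 [10011]: (0 OR ((NOT 1 OR 0) IMPLIES (1 AND 1))) -> 1
  row 20 [10100]: (0 OR ((NOT 0 OR 1) IMPLIES (0 AND 0))) -> 0
  row 21 [10101]: (0 OR ((NOT 0 OR 1) IMPLIES (1 AND 1))) -> 1
  row 22 [10110]: (0 OR ((NOT 1 OR 1) IMPLIES (0 AND 0))) -> 0
  row 23 [10111]: (0 OR ((NOT 1 OR 1) IMPLIES (1 AND 1))) -> 1
  row 24 [11000]: (1 OR ((NOT 0 OR 0) IMPLIES (0 AND 0))) -> 1
  row 25 [11001]: (1 OR ((NOT 0 OR 0) IMPLIES (1 AND 1))) -> 1
  row 26 [11010]: (1 OR ((NOT 1 OR 0) IMPLIES (0 AND 0))) -> 1
  row 27 [11011]: (1 OR ((NOT 1 OR 0) IMPLIES (1 AND 1))) -> 1
  row 28 [11100]: (1 OR ((NOT 0 OR 1) IMPLIES (0 AND 0))) -> 1
  row 29 [11101]: (1 OR ((NOT 0 OR 1) IMPLIES (1 AND 1))) -> 1
  row 30 [11110]: (1 OR ((NOT 1 OR 1) IMPLIES (0 AND 0))) -> 1
  row 31 [11111]: (1 OR ((NOT 1 OR 1) IMPLIES (1 AND 1))) -> 1
Full result column, 4 rows per line (a,b,c fixed per line; d,e runs 00..11 left to right):
  rows 0-3 [a,b,c=000]: 0111  = hex 7
  rows 4-7 [a,b,c=001]: 0101  = hex 5
  rows 8-11 [a,b,c=010]: 1111  = hex F
  rows 12-15 [a,b,c=011]: 1111  = hex F
  rows 16-19 [a,b,c=100]: 0111  = hex 7
  rows 20-23 [a,b,c=101]: 0101  = hex 5
  rows 24-27 [a,b,c=110]: 1111  = hex F
  rows 28-31 [a,b,c=111]: 1111  = hex F
Output column (row 0 .. row 31) = 01110101111111110111010111111111
Output column grouped in 4s = 0111 0101 1111 1111 0111 0101 1111 1111 = 0x75FF75FF
Convert to decimal digit by digit (value = value*16 + digit):
  7 -> 7
  7*16 + 5 = 117
  117*16 + 15 (F) = 1887
  1887*16 + 15 (F) = 30207
  30207*16 + 7 = 483319
  483319*16 + 5 = 7733109
  7733109*16 + 15 (F) = 123729759
  123729759*16 + 15 (F) = 1979676159
Decimal = 1979676159

1979676159


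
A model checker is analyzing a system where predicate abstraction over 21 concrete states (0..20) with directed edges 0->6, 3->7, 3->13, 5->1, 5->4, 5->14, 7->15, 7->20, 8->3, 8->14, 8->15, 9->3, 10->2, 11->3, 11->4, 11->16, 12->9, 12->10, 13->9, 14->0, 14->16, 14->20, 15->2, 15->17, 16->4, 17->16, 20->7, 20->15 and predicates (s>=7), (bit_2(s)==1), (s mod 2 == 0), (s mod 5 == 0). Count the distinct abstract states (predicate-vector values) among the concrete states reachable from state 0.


BFS from 0:
Concrete reachable: {0, 6}
Abstract via predicates (s>=7), (bit_2(s)==1), (s mod 2 == 0), (s mod 5 == 0):
  (0,0,1,1) <- {0}
  (0,1,1,0) <- {6}
Distinct abstract states = 2

2


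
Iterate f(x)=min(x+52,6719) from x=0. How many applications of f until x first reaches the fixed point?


Step 1: x=0, cap=6719, increment=52
Step 2: x grows by 52 each step until capped at 6719; fixed point is x=6719
Step 3: iterations = ceil(6719/52) = 130

130


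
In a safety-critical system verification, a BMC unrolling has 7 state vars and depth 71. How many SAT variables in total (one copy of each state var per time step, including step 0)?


BMC unrolls to depth k, creating one copy of each state var for steps 0..k.
Step count = 71 + 1 = 72 (steps 0 through 71)
Vars per step = 7
Total = 7 * 72 = 504

504


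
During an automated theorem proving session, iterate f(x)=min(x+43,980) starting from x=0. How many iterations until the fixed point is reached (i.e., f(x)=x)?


Step 1: x=0, cap=980, increment=43
Step 2: x grows by 43 each step until capped at 980; fixed point is x=980
Step 3: iterations = ceil(980/43) = 23

23


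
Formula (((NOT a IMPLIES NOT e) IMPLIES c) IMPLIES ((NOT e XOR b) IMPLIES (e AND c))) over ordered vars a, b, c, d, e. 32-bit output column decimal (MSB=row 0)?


Formula: (((NOT a IMPLIES NOT e) IMPLIES c) IMPLIES ((NOT e XOR b) IMPLIES (e AND c))) over a, b, c, d, e (32 rows)
Evaluate each row (bits = a,b,c,d,e, MSB first):
  row 0 [00000]: (((NOT 0 IMPLIES NOT 0) IMPLIES 0) IMPLIES ((NOT 0 XOR 0) IMPLIES (0 AND 0))) -> 1
  row 1 [00001]: (((NOT 0 IMPLIES NOT 1) IMPLIES 0) IMPLIES ((NOT 1 XOR 0) IMPLIES (1 AND 0))) -> 1
  row 2 [00010]: (((NOT 0 IMPLIES NOT 0) IMPLIES 0) IMPLIES ((NOT 0 XOR 0) IMPLIES (0 AND 0))) -> 1
  row 3 [00011]: (((NOT 0 IMPLIES NOT 1) IMPLIES 0) IMPLIES ((NOT 1 XOR 0) IMPLIES (1 AND 0))) -> 1
  row 4 [00100]: (((NOT 0 IMPLIES NOT 0) IMPLIES 1) IMPLIES ((NOT 0 XOR 0) IMPLIES (0 AND 1))) -> 0
  row 5 [00101]: (((NOT 0 IMPLIES NOT 1) IMPLIES 1) IMPLIES ((NOT 1 XOR 0) IMPLIES (1 AND 1))) -> 1
  row 6 [00110]: (((NOT 0 IMPLIES NOT 0) IMPLIES 1) IMPLIES ((NOT 0 XOR 0) IMPLIES (0 AND 1))) -> 0
  row 7 [00111]: (((NOT 0 IMPLIES NOT 1) IMPLIES 1) IMPLIES ((NOT 1 XOR 0) IMPLIES (1 AND 1))) -> 1
  row 8 [01000]: (((NOT 0 IMPLIES NOT 0) IMPLIES 0) IMPLIES ((NOT 0 XOR 1) IMPLIES (0 AND 0))) -> 1
  row 9 [01001]: (((NOT 0 IMPLIES NOT 1) IMPLIES 0) IMPLIES ((NOT 1 XOR 1) IMPLIES (1 AND 0))) -> 0
  row 10 [01010]: (((NOT 0 IMPLIES NOT 0) IMPLIES 0) IMPLIES ((NOT 0 XOR 1) IMPLIES (0 AND 0))) -> 1
  row 11 [01011]: (((NOT 0 IMPLIES NOT 1) IMPLIES 0) IMPLIES ((NOT 1 XOR 1) IMPLIES (1 AND 0))) -> 0
  row 12 [01100]: (((NOT 0 IMPLIES NOT 0) IMPLIES 1) IMPLIES ((NOT 0 XOR 1) IMPLIES (0 AND 1))) -> 1
  row 13 [01101]: (((NOT 0 IMPLIES NOT 1) IMPLIES 1) IMPLIES ((NOT 1 XOR 1) IMPLIES (1 AND 1))) -> 1
  row 14 [01110]: (((NOT 0 IMPLIES NOT 0) IMPLIES 1) IMPLIES ((NOT 0 XOR 1) IMPLIES (0 AND 1))) -> 1
  row 15 [01111]: (((NOT 0 IMPLIES NOT 1) IMPLIES 1) IMPLIES ((NOT 1 XOR 1) IMPLIES (1 AND 1))) -> 1
  row 16 [10000]: (((NOT 1 IMPLIES NOT 0) IMPLIES 0) IMPLIES ((NOT 0 XOR 0) IMPLIES (0 AND 0))) -> 1
  row 17 [10001]: (((NOT 1 IMPLIES NOT 1) IMPLIES 0) IMPLIES ((NOT 1 XOR 0) IMPLIES (1 AND 0))) -> 1
  row 18 [10010]: (((NOT 1 IMPLIES NOT 0) IMPLIES 0) IMPLIES ((NOT 0 XOR 0) IMPLIES (0 AND 0))) -> 1
  row 19 [10011]: (((NOT 1 IMPLIES NOT 1) IMPLIES 0) IMPLIES ((NOT 1 XOR 0) IMPLIES (1 AND 0))) -> 1
  row 20 [10100]: (((NOT 1 IMPLIES NOT 0) IMPLIES 1) IMPLIES ((NOT 0 XOR 0) IMPLIES (0 AND 1))) -> 0
  row 21 [10101]: (((NOT 1 IMPLIES NOT 1) IMPLIES 1) IMPLIES ((NOT 1 XOR 0) IMPLIES (1 AND 1))) -> 1
  row 22 [10110]: (((NOT 1 IMPLIES NOT 0) IMPLIES 1) IMPLIES ((NOT 0 XOR 0) IMPLIES (0 AND 1))) -> 0
  row 23 [10111]: (((NOT 1 IMPLIES NOT 1) IMPLIES 1) IMPLIES ((NOT 1 XOR 0) IMPLIES (1 AND 1))) -> 1
  row 24 [11000]: (((NOT 1 IMPLIES NOT 0) IMPLIES 0) IMPLIES ((NOT 0 XOR 1) IMPLIES (0 AND 0))) -> 1
  row 25 [11001]: (((NOT 1 IMPLIES NOT 1) IMPLIES 0) IMPLIES ((NOT 1 XOR 1) IMPLIES (1 AND 0))) -> 1
  row 26 [11010]: (((NOT 1 IMPLIES NOT 0) IMPLIES 0) IMPLIES ((NOT 0 XOR 1) IMPLIES (0 AND 0))) -> 1
  row 27 [11011]: (((NOT 1 IMPLIES NOT 1) IMPLIES 0) IMPLIES ((NOT 1 XOR 1) IMPLIES (1 AND 0))) -> 1
  row 28 [11100]: (((NOT 1 IMPLIES NOT 0) IMPLIES 1) IMPLIES ((NOT 0 XOR 1) IMPLIES (0 AND 1))) -> 1
  row 29 [11101]: (((NOT 1 IMPLIES NOT 1) IMPLIES 1) IMPLIES ((NOT 1 XOR 1) IMPLIES (1 AND 1))) -> 1
  row 30 [11110]: (((NOT 1 IMPLIES NOT 0) IMPLIES 1) IMPLIES ((NOT 0 XOR 1) IMPLIES (0 AND 1))) -> 1
  row 31 [11111]: (((NOT 1 IMPLIES NOT 1) IMPLIES 1) IMPLIES ((NOT 1 XOR 1) IMPLIES (1 AND 1))) -> 1
Full result column, 4 rows per line (a,b,c fixed per line; d,e runs 00..11 left to right):
  rows 0-3 [a,b,c=000]: 1111  = hex F
  rows 4-7 [a,b,c=001]: 0101  = hex 5
  rows 8-11 [a,b,c=010]: 1010  = hex A
  rows 12-15 [a,b,c=011]: 1111  = hex F
  rows 16-19 [a,b,c=100]: 1111  = hex F
  rows 20-23 [a,b,c=101]: 0101  = hex 5
  rows 24-27 [a,b,c=110]: 1111  = hex F
  rows 28-31 [a,b,c=111]: 1111  = hex F
Output column (row 0 .. row 31) = 11110101101011111111010111111111
Output column grouped in 4s = 1111 0101 1010 1111 1111 0101 1111 1111 = 0xF5AFF5FF
Convert to decimal digit by digit (value = value*16 + digit):
  F -> 15
  15*16 + 5 = 245
  245*16 + 10 (A) = 3930
  3930*16 + 15 (F) = 62895
  62895*16 + 15 (F) = 1006335
  1006335*16 + 5 = 16101365
  16101365*16 + 15 (F) = 257621855
  257621855*16 + 15 (F) = 4121949695
Decimal = 4121949695

4121949695
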